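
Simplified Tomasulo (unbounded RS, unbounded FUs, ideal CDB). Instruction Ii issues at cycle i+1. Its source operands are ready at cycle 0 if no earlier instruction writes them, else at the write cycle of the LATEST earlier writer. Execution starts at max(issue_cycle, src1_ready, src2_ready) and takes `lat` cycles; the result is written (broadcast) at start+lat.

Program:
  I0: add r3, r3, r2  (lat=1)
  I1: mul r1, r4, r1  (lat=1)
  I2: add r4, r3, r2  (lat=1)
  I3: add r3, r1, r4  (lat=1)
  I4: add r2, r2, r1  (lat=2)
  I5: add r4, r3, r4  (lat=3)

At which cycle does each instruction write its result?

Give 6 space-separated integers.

Answer: 2 3 4 5 7 9

Derivation:
I0 add r3: issue@1 deps=(None,None) exec_start@1 write@2
I1 mul r1: issue@2 deps=(None,None) exec_start@2 write@3
I2 add r4: issue@3 deps=(0,None) exec_start@3 write@4
I3 add r3: issue@4 deps=(1,2) exec_start@4 write@5
I4 add r2: issue@5 deps=(None,1) exec_start@5 write@7
I5 add r4: issue@6 deps=(3,2) exec_start@6 write@9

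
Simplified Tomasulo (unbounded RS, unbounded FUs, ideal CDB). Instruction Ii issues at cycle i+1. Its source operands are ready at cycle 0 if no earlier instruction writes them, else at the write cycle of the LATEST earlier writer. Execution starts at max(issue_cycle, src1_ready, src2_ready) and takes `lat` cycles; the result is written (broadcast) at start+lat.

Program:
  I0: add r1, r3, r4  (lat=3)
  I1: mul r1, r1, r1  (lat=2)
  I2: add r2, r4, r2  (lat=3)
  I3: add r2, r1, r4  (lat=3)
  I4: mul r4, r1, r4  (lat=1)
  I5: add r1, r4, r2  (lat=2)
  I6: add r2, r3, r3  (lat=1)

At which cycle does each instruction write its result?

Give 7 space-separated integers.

Answer: 4 6 6 9 7 11 8

Derivation:
I0 add r1: issue@1 deps=(None,None) exec_start@1 write@4
I1 mul r1: issue@2 deps=(0,0) exec_start@4 write@6
I2 add r2: issue@3 deps=(None,None) exec_start@3 write@6
I3 add r2: issue@4 deps=(1,None) exec_start@6 write@9
I4 mul r4: issue@5 deps=(1,None) exec_start@6 write@7
I5 add r1: issue@6 deps=(4,3) exec_start@9 write@11
I6 add r2: issue@7 deps=(None,None) exec_start@7 write@8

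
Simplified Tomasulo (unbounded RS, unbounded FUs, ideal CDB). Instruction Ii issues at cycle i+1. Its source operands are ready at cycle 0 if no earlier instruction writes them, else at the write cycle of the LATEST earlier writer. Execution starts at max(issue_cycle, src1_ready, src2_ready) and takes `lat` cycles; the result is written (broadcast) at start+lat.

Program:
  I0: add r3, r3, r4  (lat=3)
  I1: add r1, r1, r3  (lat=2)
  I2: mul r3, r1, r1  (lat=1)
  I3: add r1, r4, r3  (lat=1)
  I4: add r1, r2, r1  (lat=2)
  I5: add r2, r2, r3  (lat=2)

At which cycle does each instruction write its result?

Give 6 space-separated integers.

I0 add r3: issue@1 deps=(None,None) exec_start@1 write@4
I1 add r1: issue@2 deps=(None,0) exec_start@4 write@6
I2 mul r3: issue@3 deps=(1,1) exec_start@6 write@7
I3 add r1: issue@4 deps=(None,2) exec_start@7 write@8
I4 add r1: issue@5 deps=(None,3) exec_start@8 write@10
I5 add r2: issue@6 deps=(None,2) exec_start@7 write@9

Answer: 4 6 7 8 10 9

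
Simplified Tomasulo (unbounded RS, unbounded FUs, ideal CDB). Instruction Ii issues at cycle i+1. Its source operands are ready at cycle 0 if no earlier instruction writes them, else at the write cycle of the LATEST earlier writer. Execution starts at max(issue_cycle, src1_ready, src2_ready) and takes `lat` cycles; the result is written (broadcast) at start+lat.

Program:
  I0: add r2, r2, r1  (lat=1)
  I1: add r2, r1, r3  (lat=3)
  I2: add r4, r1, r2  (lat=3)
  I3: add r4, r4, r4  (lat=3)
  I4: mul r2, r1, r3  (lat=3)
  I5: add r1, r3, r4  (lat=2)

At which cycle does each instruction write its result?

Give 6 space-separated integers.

I0 add r2: issue@1 deps=(None,None) exec_start@1 write@2
I1 add r2: issue@2 deps=(None,None) exec_start@2 write@5
I2 add r4: issue@3 deps=(None,1) exec_start@5 write@8
I3 add r4: issue@4 deps=(2,2) exec_start@8 write@11
I4 mul r2: issue@5 deps=(None,None) exec_start@5 write@8
I5 add r1: issue@6 deps=(None,3) exec_start@11 write@13

Answer: 2 5 8 11 8 13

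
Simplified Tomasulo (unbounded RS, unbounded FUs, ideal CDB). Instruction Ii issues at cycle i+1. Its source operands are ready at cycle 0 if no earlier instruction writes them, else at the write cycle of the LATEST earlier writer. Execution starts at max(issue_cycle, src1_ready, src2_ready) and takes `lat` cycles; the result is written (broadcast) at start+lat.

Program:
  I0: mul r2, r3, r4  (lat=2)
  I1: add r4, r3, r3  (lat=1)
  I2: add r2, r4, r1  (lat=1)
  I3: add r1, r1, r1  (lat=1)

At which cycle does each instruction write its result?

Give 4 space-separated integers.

I0 mul r2: issue@1 deps=(None,None) exec_start@1 write@3
I1 add r4: issue@2 deps=(None,None) exec_start@2 write@3
I2 add r2: issue@3 deps=(1,None) exec_start@3 write@4
I3 add r1: issue@4 deps=(None,None) exec_start@4 write@5

Answer: 3 3 4 5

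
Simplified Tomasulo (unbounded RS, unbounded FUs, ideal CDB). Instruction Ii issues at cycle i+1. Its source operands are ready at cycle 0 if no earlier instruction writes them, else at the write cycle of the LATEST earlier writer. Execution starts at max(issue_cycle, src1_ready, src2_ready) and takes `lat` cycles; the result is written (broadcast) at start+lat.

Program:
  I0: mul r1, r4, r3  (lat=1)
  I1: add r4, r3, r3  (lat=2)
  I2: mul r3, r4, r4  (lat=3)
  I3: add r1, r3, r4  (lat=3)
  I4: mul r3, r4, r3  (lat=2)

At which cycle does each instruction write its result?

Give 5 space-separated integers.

Answer: 2 4 7 10 9

Derivation:
I0 mul r1: issue@1 deps=(None,None) exec_start@1 write@2
I1 add r4: issue@2 deps=(None,None) exec_start@2 write@4
I2 mul r3: issue@3 deps=(1,1) exec_start@4 write@7
I3 add r1: issue@4 deps=(2,1) exec_start@7 write@10
I4 mul r3: issue@5 deps=(1,2) exec_start@7 write@9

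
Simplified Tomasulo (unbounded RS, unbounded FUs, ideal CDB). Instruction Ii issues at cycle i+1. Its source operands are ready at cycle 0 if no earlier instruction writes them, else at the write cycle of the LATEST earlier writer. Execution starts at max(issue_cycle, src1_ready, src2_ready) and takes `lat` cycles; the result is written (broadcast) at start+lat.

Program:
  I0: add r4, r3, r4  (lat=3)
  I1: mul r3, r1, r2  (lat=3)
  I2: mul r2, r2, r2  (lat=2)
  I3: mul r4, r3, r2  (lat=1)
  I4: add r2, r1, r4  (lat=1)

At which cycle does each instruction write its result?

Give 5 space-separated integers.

Answer: 4 5 5 6 7

Derivation:
I0 add r4: issue@1 deps=(None,None) exec_start@1 write@4
I1 mul r3: issue@2 deps=(None,None) exec_start@2 write@5
I2 mul r2: issue@3 deps=(None,None) exec_start@3 write@5
I3 mul r4: issue@4 deps=(1,2) exec_start@5 write@6
I4 add r2: issue@5 deps=(None,3) exec_start@6 write@7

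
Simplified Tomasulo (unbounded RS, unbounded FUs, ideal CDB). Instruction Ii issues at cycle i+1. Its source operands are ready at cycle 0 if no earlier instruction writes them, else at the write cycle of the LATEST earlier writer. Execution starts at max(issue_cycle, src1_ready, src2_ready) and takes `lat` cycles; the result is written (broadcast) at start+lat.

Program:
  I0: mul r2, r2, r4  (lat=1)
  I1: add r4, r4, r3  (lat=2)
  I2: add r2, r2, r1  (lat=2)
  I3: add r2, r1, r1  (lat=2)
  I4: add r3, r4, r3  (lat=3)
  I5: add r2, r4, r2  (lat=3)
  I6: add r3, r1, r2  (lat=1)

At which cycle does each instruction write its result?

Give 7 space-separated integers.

I0 mul r2: issue@1 deps=(None,None) exec_start@1 write@2
I1 add r4: issue@2 deps=(None,None) exec_start@2 write@4
I2 add r2: issue@3 deps=(0,None) exec_start@3 write@5
I3 add r2: issue@4 deps=(None,None) exec_start@4 write@6
I4 add r3: issue@5 deps=(1,None) exec_start@5 write@8
I5 add r2: issue@6 deps=(1,3) exec_start@6 write@9
I6 add r3: issue@7 deps=(None,5) exec_start@9 write@10

Answer: 2 4 5 6 8 9 10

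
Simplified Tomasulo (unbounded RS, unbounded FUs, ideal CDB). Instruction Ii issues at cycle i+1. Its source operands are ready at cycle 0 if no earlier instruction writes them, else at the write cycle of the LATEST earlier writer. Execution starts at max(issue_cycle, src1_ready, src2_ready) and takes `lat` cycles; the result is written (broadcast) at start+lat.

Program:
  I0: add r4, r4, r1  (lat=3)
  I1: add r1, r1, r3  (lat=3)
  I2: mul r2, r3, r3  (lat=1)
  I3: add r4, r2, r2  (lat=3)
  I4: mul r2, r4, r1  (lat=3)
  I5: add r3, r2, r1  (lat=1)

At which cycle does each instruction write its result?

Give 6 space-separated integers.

I0 add r4: issue@1 deps=(None,None) exec_start@1 write@4
I1 add r1: issue@2 deps=(None,None) exec_start@2 write@5
I2 mul r2: issue@3 deps=(None,None) exec_start@3 write@4
I3 add r4: issue@4 deps=(2,2) exec_start@4 write@7
I4 mul r2: issue@5 deps=(3,1) exec_start@7 write@10
I5 add r3: issue@6 deps=(4,1) exec_start@10 write@11

Answer: 4 5 4 7 10 11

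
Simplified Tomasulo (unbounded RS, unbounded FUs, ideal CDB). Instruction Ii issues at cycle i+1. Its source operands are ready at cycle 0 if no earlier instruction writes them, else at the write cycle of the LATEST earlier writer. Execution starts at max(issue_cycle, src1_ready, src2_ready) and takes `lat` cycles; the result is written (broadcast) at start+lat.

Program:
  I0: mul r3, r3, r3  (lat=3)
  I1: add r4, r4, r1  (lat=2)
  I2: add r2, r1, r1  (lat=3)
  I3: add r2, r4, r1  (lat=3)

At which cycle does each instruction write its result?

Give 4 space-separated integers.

I0 mul r3: issue@1 deps=(None,None) exec_start@1 write@4
I1 add r4: issue@2 deps=(None,None) exec_start@2 write@4
I2 add r2: issue@3 deps=(None,None) exec_start@3 write@6
I3 add r2: issue@4 deps=(1,None) exec_start@4 write@7

Answer: 4 4 6 7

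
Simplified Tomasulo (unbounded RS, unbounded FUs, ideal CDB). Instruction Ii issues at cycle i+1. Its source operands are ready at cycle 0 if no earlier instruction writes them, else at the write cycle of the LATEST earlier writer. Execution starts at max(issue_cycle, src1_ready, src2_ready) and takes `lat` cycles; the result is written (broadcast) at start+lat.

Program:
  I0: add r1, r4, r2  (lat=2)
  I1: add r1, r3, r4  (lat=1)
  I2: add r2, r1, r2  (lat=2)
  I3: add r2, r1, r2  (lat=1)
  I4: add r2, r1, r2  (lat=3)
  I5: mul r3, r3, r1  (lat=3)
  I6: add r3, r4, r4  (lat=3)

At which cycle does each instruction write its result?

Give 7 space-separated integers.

I0 add r1: issue@1 deps=(None,None) exec_start@1 write@3
I1 add r1: issue@2 deps=(None,None) exec_start@2 write@3
I2 add r2: issue@3 deps=(1,None) exec_start@3 write@5
I3 add r2: issue@4 deps=(1,2) exec_start@5 write@6
I4 add r2: issue@5 deps=(1,3) exec_start@6 write@9
I5 mul r3: issue@6 deps=(None,1) exec_start@6 write@9
I6 add r3: issue@7 deps=(None,None) exec_start@7 write@10

Answer: 3 3 5 6 9 9 10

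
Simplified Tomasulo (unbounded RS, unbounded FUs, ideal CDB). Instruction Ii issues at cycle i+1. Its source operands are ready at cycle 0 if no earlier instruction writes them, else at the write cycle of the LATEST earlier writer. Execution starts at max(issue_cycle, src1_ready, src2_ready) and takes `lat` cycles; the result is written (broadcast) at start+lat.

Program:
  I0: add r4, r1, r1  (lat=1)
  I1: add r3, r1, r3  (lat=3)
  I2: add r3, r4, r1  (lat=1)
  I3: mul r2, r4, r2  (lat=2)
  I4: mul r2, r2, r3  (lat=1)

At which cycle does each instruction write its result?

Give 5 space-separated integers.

Answer: 2 5 4 6 7

Derivation:
I0 add r4: issue@1 deps=(None,None) exec_start@1 write@2
I1 add r3: issue@2 deps=(None,None) exec_start@2 write@5
I2 add r3: issue@3 deps=(0,None) exec_start@3 write@4
I3 mul r2: issue@4 deps=(0,None) exec_start@4 write@6
I4 mul r2: issue@5 deps=(3,2) exec_start@6 write@7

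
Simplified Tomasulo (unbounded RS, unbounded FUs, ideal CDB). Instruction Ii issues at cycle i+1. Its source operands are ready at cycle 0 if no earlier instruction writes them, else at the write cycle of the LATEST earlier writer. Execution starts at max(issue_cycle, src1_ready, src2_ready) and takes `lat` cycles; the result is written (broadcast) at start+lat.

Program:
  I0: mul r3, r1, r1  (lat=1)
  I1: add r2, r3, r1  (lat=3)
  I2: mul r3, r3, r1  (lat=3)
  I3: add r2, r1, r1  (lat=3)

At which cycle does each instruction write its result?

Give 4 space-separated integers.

I0 mul r3: issue@1 deps=(None,None) exec_start@1 write@2
I1 add r2: issue@2 deps=(0,None) exec_start@2 write@5
I2 mul r3: issue@3 deps=(0,None) exec_start@3 write@6
I3 add r2: issue@4 deps=(None,None) exec_start@4 write@7

Answer: 2 5 6 7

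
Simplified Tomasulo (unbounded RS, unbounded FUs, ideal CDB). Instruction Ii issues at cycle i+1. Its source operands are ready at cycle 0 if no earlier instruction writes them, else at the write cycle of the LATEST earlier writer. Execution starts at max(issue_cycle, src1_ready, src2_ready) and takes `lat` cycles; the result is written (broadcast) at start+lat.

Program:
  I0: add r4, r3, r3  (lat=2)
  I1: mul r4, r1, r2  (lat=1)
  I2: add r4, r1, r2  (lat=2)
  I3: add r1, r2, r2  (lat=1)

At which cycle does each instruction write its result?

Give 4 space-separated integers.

Answer: 3 3 5 5

Derivation:
I0 add r4: issue@1 deps=(None,None) exec_start@1 write@3
I1 mul r4: issue@2 deps=(None,None) exec_start@2 write@3
I2 add r4: issue@3 deps=(None,None) exec_start@3 write@5
I3 add r1: issue@4 deps=(None,None) exec_start@4 write@5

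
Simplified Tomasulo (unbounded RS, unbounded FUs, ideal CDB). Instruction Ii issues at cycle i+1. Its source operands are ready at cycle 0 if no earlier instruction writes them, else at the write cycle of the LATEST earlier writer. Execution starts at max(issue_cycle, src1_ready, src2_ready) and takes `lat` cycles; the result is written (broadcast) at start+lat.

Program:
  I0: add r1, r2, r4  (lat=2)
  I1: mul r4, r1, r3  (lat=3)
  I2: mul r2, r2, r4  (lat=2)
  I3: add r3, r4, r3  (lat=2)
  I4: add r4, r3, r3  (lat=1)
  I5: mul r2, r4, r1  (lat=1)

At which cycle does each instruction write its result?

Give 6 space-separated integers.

Answer: 3 6 8 8 9 10

Derivation:
I0 add r1: issue@1 deps=(None,None) exec_start@1 write@3
I1 mul r4: issue@2 deps=(0,None) exec_start@3 write@6
I2 mul r2: issue@3 deps=(None,1) exec_start@6 write@8
I3 add r3: issue@4 deps=(1,None) exec_start@6 write@8
I4 add r4: issue@5 deps=(3,3) exec_start@8 write@9
I5 mul r2: issue@6 deps=(4,0) exec_start@9 write@10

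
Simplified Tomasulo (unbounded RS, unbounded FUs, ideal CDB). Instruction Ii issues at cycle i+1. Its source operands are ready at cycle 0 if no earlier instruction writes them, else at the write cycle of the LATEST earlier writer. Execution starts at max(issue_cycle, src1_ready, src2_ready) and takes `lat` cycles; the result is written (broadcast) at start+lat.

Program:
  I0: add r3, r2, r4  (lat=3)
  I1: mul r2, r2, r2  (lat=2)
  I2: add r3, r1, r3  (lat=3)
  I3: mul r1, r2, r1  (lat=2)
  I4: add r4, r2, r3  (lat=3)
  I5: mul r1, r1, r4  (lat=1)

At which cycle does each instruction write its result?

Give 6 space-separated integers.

Answer: 4 4 7 6 10 11

Derivation:
I0 add r3: issue@1 deps=(None,None) exec_start@1 write@4
I1 mul r2: issue@2 deps=(None,None) exec_start@2 write@4
I2 add r3: issue@3 deps=(None,0) exec_start@4 write@7
I3 mul r1: issue@4 deps=(1,None) exec_start@4 write@6
I4 add r4: issue@5 deps=(1,2) exec_start@7 write@10
I5 mul r1: issue@6 deps=(3,4) exec_start@10 write@11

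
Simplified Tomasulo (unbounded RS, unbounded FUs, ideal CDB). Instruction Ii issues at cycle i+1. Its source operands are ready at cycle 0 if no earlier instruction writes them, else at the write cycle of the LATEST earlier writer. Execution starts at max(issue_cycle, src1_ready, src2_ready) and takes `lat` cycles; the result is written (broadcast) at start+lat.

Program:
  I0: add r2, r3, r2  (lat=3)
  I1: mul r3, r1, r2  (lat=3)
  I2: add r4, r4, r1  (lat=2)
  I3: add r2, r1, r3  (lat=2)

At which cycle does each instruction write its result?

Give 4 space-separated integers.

Answer: 4 7 5 9

Derivation:
I0 add r2: issue@1 deps=(None,None) exec_start@1 write@4
I1 mul r3: issue@2 deps=(None,0) exec_start@4 write@7
I2 add r4: issue@3 deps=(None,None) exec_start@3 write@5
I3 add r2: issue@4 deps=(None,1) exec_start@7 write@9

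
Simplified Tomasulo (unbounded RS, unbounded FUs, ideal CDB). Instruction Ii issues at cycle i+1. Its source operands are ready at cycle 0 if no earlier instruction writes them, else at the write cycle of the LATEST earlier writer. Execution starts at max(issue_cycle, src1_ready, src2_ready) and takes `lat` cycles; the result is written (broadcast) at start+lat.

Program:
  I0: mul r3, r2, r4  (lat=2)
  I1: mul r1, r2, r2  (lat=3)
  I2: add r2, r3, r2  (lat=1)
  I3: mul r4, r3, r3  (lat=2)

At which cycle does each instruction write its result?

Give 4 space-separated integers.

I0 mul r3: issue@1 deps=(None,None) exec_start@1 write@3
I1 mul r1: issue@2 deps=(None,None) exec_start@2 write@5
I2 add r2: issue@3 deps=(0,None) exec_start@3 write@4
I3 mul r4: issue@4 deps=(0,0) exec_start@4 write@6

Answer: 3 5 4 6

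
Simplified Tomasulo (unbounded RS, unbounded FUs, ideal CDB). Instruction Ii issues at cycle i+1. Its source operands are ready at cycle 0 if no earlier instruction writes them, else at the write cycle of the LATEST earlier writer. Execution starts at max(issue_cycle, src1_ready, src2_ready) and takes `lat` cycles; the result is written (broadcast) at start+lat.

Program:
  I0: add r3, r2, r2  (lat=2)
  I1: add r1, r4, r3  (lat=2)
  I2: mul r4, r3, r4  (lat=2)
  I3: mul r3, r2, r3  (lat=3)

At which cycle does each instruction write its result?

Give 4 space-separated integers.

Answer: 3 5 5 7

Derivation:
I0 add r3: issue@1 deps=(None,None) exec_start@1 write@3
I1 add r1: issue@2 deps=(None,0) exec_start@3 write@5
I2 mul r4: issue@3 deps=(0,None) exec_start@3 write@5
I3 mul r3: issue@4 deps=(None,0) exec_start@4 write@7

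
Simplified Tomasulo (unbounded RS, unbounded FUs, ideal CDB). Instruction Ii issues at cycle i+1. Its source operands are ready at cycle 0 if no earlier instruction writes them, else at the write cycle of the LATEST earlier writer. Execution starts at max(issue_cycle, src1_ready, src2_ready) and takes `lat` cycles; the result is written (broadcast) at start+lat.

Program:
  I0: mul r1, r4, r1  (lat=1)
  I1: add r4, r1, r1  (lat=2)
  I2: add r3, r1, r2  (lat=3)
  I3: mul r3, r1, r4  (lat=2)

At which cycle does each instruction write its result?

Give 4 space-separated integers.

Answer: 2 4 6 6

Derivation:
I0 mul r1: issue@1 deps=(None,None) exec_start@1 write@2
I1 add r4: issue@2 deps=(0,0) exec_start@2 write@4
I2 add r3: issue@3 deps=(0,None) exec_start@3 write@6
I3 mul r3: issue@4 deps=(0,1) exec_start@4 write@6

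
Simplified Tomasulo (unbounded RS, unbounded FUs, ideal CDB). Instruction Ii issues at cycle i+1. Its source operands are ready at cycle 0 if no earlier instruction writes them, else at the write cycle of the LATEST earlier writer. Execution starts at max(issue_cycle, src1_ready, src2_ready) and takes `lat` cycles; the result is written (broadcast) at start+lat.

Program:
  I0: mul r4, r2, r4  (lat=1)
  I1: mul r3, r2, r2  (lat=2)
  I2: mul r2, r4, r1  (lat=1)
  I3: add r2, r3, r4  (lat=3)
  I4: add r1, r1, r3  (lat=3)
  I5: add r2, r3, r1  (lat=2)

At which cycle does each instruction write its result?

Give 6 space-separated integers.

I0 mul r4: issue@1 deps=(None,None) exec_start@1 write@2
I1 mul r3: issue@2 deps=(None,None) exec_start@2 write@4
I2 mul r2: issue@3 deps=(0,None) exec_start@3 write@4
I3 add r2: issue@4 deps=(1,0) exec_start@4 write@7
I4 add r1: issue@5 deps=(None,1) exec_start@5 write@8
I5 add r2: issue@6 deps=(1,4) exec_start@8 write@10

Answer: 2 4 4 7 8 10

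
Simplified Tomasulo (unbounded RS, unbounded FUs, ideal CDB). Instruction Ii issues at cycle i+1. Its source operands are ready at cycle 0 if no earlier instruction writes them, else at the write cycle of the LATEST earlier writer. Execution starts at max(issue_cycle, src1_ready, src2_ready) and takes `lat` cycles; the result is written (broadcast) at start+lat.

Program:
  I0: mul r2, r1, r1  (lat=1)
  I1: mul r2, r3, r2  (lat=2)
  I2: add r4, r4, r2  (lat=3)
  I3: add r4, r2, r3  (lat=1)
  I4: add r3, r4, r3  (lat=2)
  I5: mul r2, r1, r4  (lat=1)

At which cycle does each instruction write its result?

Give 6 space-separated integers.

I0 mul r2: issue@1 deps=(None,None) exec_start@1 write@2
I1 mul r2: issue@2 deps=(None,0) exec_start@2 write@4
I2 add r4: issue@3 deps=(None,1) exec_start@4 write@7
I3 add r4: issue@4 deps=(1,None) exec_start@4 write@5
I4 add r3: issue@5 deps=(3,None) exec_start@5 write@7
I5 mul r2: issue@6 deps=(None,3) exec_start@6 write@7

Answer: 2 4 7 5 7 7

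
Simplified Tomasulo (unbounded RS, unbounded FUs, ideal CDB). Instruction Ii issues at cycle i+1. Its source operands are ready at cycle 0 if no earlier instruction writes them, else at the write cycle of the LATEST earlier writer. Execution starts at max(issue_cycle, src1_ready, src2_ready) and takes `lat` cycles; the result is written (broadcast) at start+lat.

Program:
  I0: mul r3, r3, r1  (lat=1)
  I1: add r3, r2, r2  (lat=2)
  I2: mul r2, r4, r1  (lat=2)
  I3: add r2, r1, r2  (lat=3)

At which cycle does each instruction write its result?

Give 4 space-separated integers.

Answer: 2 4 5 8

Derivation:
I0 mul r3: issue@1 deps=(None,None) exec_start@1 write@2
I1 add r3: issue@2 deps=(None,None) exec_start@2 write@4
I2 mul r2: issue@3 deps=(None,None) exec_start@3 write@5
I3 add r2: issue@4 deps=(None,2) exec_start@5 write@8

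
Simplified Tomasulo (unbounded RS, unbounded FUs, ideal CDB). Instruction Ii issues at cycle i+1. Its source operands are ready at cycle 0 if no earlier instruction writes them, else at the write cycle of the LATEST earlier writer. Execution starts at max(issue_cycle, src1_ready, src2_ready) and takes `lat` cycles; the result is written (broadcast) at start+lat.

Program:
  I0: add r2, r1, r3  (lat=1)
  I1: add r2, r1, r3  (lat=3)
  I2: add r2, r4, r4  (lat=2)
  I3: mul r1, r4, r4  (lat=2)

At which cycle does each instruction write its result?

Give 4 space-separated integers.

Answer: 2 5 5 6

Derivation:
I0 add r2: issue@1 deps=(None,None) exec_start@1 write@2
I1 add r2: issue@2 deps=(None,None) exec_start@2 write@5
I2 add r2: issue@3 deps=(None,None) exec_start@3 write@5
I3 mul r1: issue@4 deps=(None,None) exec_start@4 write@6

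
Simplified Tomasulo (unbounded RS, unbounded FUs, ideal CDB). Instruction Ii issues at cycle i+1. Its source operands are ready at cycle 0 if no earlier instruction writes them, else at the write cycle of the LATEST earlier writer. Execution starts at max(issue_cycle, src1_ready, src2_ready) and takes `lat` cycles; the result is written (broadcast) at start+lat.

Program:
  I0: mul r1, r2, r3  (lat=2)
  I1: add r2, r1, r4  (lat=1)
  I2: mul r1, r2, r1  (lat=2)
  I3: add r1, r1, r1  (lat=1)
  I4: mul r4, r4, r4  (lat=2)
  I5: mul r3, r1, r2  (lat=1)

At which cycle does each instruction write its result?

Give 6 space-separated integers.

I0 mul r1: issue@1 deps=(None,None) exec_start@1 write@3
I1 add r2: issue@2 deps=(0,None) exec_start@3 write@4
I2 mul r1: issue@3 deps=(1,0) exec_start@4 write@6
I3 add r1: issue@4 deps=(2,2) exec_start@6 write@7
I4 mul r4: issue@5 deps=(None,None) exec_start@5 write@7
I5 mul r3: issue@6 deps=(3,1) exec_start@7 write@8

Answer: 3 4 6 7 7 8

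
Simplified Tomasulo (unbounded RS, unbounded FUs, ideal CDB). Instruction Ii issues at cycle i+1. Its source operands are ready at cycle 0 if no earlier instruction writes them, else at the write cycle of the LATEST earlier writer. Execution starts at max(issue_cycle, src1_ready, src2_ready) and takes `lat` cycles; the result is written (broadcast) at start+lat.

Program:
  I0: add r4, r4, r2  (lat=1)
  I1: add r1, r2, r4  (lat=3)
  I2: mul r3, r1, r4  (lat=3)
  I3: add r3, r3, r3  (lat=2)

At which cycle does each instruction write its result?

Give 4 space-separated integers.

Answer: 2 5 8 10

Derivation:
I0 add r4: issue@1 deps=(None,None) exec_start@1 write@2
I1 add r1: issue@2 deps=(None,0) exec_start@2 write@5
I2 mul r3: issue@3 deps=(1,0) exec_start@5 write@8
I3 add r3: issue@4 deps=(2,2) exec_start@8 write@10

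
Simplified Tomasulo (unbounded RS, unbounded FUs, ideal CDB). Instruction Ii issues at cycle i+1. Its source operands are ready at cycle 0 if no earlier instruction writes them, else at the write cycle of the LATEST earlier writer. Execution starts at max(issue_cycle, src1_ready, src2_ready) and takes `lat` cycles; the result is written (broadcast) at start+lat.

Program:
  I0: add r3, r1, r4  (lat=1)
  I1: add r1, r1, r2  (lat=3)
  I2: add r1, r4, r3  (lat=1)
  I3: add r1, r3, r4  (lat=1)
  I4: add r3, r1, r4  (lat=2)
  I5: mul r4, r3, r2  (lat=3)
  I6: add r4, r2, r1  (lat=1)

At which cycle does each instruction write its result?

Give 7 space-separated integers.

Answer: 2 5 4 5 7 10 8

Derivation:
I0 add r3: issue@1 deps=(None,None) exec_start@1 write@2
I1 add r1: issue@2 deps=(None,None) exec_start@2 write@5
I2 add r1: issue@3 deps=(None,0) exec_start@3 write@4
I3 add r1: issue@4 deps=(0,None) exec_start@4 write@5
I4 add r3: issue@5 deps=(3,None) exec_start@5 write@7
I5 mul r4: issue@6 deps=(4,None) exec_start@7 write@10
I6 add r4: issue@7 deps=(None,3) exec_start@7 write@8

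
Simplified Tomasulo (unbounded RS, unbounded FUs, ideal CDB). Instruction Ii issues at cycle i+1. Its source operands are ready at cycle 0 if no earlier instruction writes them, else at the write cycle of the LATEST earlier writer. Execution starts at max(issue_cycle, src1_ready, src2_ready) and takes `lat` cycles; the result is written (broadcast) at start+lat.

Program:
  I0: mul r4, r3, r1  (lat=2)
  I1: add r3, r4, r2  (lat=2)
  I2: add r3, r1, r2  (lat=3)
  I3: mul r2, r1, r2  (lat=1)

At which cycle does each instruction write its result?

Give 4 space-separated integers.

Answer: 3 5 6 5

Derivation:
I0 mul r4: issue@1 deps=(None,None) exec_start@1 write@3
I1 add r3: issue@2 deps=(0,None) exec_start@3 write@5
I2 add r3: issue@3 deps=(None,None) exec_start@3 write@6
I3 mul r2: issue@4 deps=(None,None) exec_start@4 write@5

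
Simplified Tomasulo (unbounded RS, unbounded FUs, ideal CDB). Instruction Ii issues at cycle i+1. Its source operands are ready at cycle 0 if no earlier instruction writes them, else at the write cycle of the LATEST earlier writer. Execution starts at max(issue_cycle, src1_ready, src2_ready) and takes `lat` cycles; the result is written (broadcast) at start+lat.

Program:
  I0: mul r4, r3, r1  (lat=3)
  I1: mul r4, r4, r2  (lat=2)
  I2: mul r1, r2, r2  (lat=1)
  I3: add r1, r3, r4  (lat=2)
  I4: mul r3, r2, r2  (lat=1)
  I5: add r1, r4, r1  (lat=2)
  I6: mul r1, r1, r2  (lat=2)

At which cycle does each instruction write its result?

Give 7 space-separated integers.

I0 mul r4: issue@1 deps=(None,None) exec_start@1 write@4
I1 mul r4: issue@2 deps=(0,None) exec_start@4 write@6
I2 mul r1: issue@3 deps=(None,None) exec_start@3 write@4
I3 add r1: issue@4 deps=(None,1) exec_start@6 write@8
I4 mul r3: issue@5 deps=(None,None) exec_start@5 write@6
I5 add r1: issue@6 deps=(1,3) exec_start@8 write@10
I6 mul r1: issue@7 deps=(5,None) exec_start@10 write@12

Answer: 4 6 4 8 6 10 12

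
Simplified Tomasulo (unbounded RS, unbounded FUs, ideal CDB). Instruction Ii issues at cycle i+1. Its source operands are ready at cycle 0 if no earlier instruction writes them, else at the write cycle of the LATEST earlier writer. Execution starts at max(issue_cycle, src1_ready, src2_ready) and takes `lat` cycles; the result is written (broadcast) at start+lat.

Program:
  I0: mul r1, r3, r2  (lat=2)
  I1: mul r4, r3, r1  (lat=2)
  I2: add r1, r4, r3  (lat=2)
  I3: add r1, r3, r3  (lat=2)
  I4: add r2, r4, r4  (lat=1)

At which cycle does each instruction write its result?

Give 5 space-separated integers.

Answer: 3 5 7 6 6

Derivation:
I0 mul r1: issue@1 deps=(None,None) exec_start@1 write@3
I1 mul r4: issue@2 deps=(None,0) exec_start@3 write@5
I2 add r1: issue@3 deps=(1,None) exec_start@5 write@7
I3 add r1: issue@4 deps=(None,None) exec_start@4 write@6
I4 add r2: issue@5 deps=(1,1) exec_start@5 write@6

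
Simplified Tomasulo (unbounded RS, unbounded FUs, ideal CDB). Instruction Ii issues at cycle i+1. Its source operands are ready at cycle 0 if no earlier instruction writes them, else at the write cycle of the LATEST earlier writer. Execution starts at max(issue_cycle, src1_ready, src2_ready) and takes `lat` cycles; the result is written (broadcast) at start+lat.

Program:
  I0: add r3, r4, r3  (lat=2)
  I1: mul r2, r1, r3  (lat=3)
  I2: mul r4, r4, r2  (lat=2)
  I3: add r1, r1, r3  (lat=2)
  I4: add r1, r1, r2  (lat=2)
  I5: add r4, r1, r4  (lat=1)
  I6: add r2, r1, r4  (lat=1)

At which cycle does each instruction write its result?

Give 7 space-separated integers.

Answer: 3 6 8 6 8 9 10

Derivation:
I0 add r3: issue@1 deps=(None,None) exec_start@1 write@3
I1 mul r2: issue@2 deps=(None,0) exec_start@3 write@6
I2 mul r4: issue@3 deps=(None,1) exec_start@6 write@8
I3 add r1: issue@4 deps=(None,0) exec_start@4 write@6
I4 add r1: issue@5 deps=(3,1) exec_start@6 write@8
I5 add r4: issue@6 deps=(4,2) exec_start@8 write@9
I6 add r2: issue@7 deps=(4,5) exec_start@9 write@10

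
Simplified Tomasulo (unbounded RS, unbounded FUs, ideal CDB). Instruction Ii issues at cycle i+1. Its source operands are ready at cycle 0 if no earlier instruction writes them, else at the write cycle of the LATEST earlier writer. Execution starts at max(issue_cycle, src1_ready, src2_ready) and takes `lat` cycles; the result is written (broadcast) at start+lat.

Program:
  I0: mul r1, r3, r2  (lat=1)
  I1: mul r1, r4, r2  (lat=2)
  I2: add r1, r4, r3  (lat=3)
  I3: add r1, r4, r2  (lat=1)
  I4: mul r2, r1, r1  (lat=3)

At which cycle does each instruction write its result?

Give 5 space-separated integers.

Answer: 2 4 6 5 8

Derivation:
I0 mul r1: issue@1 deps=(None,None) exec_start@1 write@2
I1 mul r1: issue@2 deps=(None,None) exec_start@2 write@4
I2 add r1: issue@3 deps=(None,None) exec_start@3 write@6
I3 add r1: issue@4 deps=(None,None) exec_start@4 write@5
I4 mul r2: issue@5 deps=(3,3) exec_start@5 write@8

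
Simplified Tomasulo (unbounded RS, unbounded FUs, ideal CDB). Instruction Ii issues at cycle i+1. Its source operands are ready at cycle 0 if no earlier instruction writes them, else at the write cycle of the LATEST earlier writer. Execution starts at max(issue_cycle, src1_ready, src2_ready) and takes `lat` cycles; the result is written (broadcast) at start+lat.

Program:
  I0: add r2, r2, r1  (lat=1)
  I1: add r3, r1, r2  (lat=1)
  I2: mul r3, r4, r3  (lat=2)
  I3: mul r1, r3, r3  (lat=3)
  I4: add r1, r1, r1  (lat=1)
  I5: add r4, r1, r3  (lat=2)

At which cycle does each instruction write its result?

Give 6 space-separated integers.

I0 add r2: issue@1 deps=(None,None) exec_start@1 write@2
I1 add r3: issue@2 deps=(None,0) exec_start@2 write@3
I2 mul r3: issue@3 deps=(None,1) exec_start@3 write@5
I3 mul r1: issue@4 deps=(2,2) exec_start@5 write@8
I4 add r1: issue@5 deps=(3,3) exec_start@8 write@9
I5 add r4: issue@6 deps=(4,2) exec_start@9 write@11

Answer: 2 3 5 8 9 11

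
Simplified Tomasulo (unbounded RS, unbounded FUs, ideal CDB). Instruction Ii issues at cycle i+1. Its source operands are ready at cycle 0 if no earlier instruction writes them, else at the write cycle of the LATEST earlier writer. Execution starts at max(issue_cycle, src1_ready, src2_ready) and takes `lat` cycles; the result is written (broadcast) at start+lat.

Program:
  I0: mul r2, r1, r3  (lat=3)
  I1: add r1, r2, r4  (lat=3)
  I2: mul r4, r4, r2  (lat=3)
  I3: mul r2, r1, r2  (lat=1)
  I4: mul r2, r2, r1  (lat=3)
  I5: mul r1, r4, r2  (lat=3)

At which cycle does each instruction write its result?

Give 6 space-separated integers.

I0 mul r2: issue@1 deps=(None,None) exec_start@1 write@4
I1 add r1: issue@2 deps=(0,None) exec_start@4 write@7
I2 mul r4: issue@3 deps=(None,0) exec_start@4 write@7
I3 mul r2: issue@4 deps=(1,0) exec_start@7 write@8
I4 mul r2: issue@5 deps=(3,1) exec_start@8 write@11
I5 mul r1: issue@6 deps=(2,4) exec_start@11 write@14

Answer: 4 7 7 8 11 14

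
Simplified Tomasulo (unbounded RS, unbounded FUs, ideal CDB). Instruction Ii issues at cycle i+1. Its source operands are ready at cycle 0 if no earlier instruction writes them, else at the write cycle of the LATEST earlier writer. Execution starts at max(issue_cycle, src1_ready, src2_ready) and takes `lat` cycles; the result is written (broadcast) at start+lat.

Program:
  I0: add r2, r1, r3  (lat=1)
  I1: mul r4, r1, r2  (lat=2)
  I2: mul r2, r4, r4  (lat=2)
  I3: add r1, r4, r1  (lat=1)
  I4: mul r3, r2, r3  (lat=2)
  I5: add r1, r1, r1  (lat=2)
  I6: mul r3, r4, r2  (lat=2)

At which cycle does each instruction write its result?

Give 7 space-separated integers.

I0 add r2: issue@1 deps=(None,None) exec_start@1 write@2
I1 mul r4: issue@2 deps=(None,0) exec_start@2 write@4
I2 mul r2: issue@3 deps=(1,1) exec_start@4 write@6
I3 add r1: issue@4 deps=(1,None) exec_start@4 write@5
I4 mul r3: issue@5 deps=(2,None) exec_start@6 write@8
I5 add r1: issue@6 deps=(3,3) exec_start@6 write@8
I6 mul r3: issue@7 deps=(1,2) exec_start@7 write@9

Answer: 2 4 6 5 8 8 9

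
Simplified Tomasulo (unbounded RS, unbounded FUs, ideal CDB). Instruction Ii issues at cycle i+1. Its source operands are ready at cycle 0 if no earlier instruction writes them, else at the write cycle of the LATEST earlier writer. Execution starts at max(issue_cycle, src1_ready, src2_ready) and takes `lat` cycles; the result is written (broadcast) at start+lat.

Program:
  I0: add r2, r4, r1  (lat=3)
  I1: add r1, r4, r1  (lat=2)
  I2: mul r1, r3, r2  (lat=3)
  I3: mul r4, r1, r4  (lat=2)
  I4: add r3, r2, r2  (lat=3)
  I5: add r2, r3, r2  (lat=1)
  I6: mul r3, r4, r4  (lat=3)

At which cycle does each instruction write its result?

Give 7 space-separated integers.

Answer: 4 4 7 9 8 9 12

Derivation:
I0 add r2: issue@1 deps=(None,None) exec_start@1 write@4
I1 add r1: issue@2 deps=(None,None) exec_start@2 write@4
I2 mul r1: issue@3 deps=(None,0) exec_start@4 write@7
I3 mul r4: issue@4 deps=(2,None) exec_start@7 write@9
I4 add r3: issue@5 deps=(0,0) exec_start@5 write@8
I5 add r2: issue@6 deps=(4,0) exec_start@8 write@9
I6 mul r3: issue@7 deps=(3,3) exec_start@9 write@12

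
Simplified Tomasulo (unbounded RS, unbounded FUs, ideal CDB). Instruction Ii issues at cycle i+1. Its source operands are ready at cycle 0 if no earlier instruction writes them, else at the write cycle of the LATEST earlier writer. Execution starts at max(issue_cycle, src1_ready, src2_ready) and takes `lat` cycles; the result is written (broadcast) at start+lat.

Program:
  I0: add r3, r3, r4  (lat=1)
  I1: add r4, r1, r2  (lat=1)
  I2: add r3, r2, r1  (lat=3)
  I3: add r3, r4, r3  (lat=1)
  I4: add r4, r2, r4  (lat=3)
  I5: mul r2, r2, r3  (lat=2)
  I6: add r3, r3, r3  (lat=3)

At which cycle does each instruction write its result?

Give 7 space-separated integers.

Answer: 2 3 6 7 8 9 10

Derivation:
I0 add r3: issue@1 deps=(None,None) exec_start@1 write@2
I1 add r4: issue@2 deps=(None,None) exec_start@2 write@3
I2 add r3: issue@3 deps=(None,None) exec_start@3 write@6
I3 add r3: issue@4 deps=(1,2) exec_start@6 write@7
I4 add r4: issue@5 deps=(None,1) exec_start@5 write@8
I5 mul r2: issue@6 deps=(None,3) exec_start@7 write@9
I6 add r3: issue@7 deps=(3,3) exec_start@7 write@10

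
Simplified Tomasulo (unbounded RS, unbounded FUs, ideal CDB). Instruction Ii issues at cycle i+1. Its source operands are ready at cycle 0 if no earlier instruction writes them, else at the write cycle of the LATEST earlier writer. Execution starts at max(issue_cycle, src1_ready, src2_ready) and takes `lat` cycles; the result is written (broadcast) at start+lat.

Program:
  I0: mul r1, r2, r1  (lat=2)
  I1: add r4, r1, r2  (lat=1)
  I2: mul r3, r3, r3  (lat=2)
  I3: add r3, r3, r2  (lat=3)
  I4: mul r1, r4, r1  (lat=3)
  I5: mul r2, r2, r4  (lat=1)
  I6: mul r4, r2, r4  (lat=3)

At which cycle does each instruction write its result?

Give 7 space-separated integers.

Answer: 3 4 5 8 8 7 10

Derivation:
I0 mul r1: issue@1 deps=(None,None) exec_start@1 write@3
I1 add r4: issue@2 deps=(0,None) exec_start@3 write@4
I2 mul r3: issue@3 deps=(None,None) exec_start@3 write@5
I3 add r3: issue@4 deps=(2,None) exec_start@5 write@8
I4 mul r1: issue@5 deps=(1,0) exec_start@5 write@8
I5 mul r2: issue@6 deps=(None,1) exec_start@6 write@7
I6 mul r4: issue@7 deps=(5,1) exec_start@7 write@10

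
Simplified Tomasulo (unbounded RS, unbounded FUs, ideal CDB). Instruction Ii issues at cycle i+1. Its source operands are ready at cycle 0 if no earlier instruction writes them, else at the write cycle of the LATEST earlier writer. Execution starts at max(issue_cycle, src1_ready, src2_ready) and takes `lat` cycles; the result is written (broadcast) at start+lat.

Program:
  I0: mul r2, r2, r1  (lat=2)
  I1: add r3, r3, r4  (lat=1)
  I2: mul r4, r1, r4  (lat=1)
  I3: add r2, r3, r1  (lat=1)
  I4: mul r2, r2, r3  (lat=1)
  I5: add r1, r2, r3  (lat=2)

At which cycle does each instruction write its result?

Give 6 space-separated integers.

Answer: 3 3 4 5 6 8

Derivation:
I0 mul r2: issue@1 deps=(None,None) exec_start@1 write@3
I1 add r3: issue@2 deps=(None,None) exec_start@2 write@3
I2 mul r4: issue@3 deps=(None,None) exec_start@3 write@4
I3 add r2: issue@4 deps=(1,None) exec_start@4 write@5
I4 mul r2: issue@5 deps=(3,1) exec_start@5 write@6
I5 add r1: issue@6 deps=(4,1) exec_start@6 write@8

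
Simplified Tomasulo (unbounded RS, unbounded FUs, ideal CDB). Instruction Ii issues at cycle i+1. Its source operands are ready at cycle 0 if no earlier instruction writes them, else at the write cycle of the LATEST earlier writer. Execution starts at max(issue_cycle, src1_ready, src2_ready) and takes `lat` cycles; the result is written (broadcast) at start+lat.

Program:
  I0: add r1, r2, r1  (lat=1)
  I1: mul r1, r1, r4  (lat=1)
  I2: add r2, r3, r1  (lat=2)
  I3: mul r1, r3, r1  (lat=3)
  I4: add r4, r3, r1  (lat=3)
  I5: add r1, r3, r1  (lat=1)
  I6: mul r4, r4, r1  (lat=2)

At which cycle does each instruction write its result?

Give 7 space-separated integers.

Answer: 2 3 5 7 10 8 12

Derivation:
I0 add r1: issue@1 deps=(None,None) exec_start@1 write@2
I1 mul r1: issue@2 deps=(0,None) exec_start@2 write@3
I2 add r2: issue@3 deps=(None,1) exec_start@3 write@5
I3 mul r1: issue@4 deps=(None,1) exec_start@4 write@7
I4 add r4: issue@5 deps=(None,3) exec_start@7 write@10
I5 add r1: issue@6 deps=(None,3) exec_start@7 write@8
I6 mul r4: issue@7 deps=(4,5) exec_start@10 write@12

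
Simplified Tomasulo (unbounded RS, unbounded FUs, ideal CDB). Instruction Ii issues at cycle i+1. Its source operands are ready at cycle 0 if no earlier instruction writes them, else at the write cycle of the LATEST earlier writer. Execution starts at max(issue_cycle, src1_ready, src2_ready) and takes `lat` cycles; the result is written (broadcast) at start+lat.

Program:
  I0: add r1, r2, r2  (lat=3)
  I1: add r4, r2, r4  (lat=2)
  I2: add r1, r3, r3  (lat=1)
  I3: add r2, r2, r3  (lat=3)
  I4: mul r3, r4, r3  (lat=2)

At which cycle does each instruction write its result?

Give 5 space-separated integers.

I0 add r1: issue@1 deps=(None,None) exec_start@1 write@4
I1 add r4: issue@2 deps=(None,None) exec_start@2 write@4
I2 add r1: issue@3 deps=(None,None) exec_start@3 write@4
I3 add r2: issue@4 deps=(None,None) exec_start@4 write@7
I4 mul r3: issue@5 deps=(1,None) exec_start@5 write@7

Answer: 4 4 4 7 7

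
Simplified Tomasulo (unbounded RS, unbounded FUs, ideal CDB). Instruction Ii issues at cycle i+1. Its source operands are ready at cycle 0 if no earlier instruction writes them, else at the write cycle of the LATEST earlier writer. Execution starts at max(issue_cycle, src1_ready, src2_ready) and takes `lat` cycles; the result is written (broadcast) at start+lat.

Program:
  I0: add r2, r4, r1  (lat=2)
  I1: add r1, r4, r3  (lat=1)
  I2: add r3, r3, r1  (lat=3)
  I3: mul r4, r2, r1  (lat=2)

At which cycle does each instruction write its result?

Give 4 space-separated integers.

I0 add r2: issue@1 deps=(None,None) exec_start@1 write@3
I1 add r1: issue@2 deps=(None,None) exec_start@2 write@3
I2 add r3: issue@3 deps=(None,1) exec_start@3 write@6
I3 mul r4: issue@4 deps=(0,1) exec_start@4 write@6

Answer: 3 3 6 6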